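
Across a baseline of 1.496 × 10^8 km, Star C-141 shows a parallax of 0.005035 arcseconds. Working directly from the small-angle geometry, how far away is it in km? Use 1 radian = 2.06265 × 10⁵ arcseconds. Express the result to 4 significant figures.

6.129 × 10^15 km

θ = 0.005035″ = 0.005035/206265 = 2.4410 × 10^-8 rad.
d = B/θ = (1.496 × 10^8) / (2.4410 × 10^-8) = 6.1286 × 10^15 km.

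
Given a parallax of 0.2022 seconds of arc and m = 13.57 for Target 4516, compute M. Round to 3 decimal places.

M = 15.099

d = 1/p = 1/0.2022″ = 4.9456 pc.
m − M = 5 log₁₀(4.9456) − 5 = 3.4711 − 5 = -1.5289.
M = m − (m − M) = 13.57 − (-1.5289) = 15.099.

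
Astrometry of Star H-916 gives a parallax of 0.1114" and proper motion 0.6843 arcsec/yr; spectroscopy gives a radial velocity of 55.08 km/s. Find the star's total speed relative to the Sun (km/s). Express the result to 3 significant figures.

d = 1/p = 1/0.1114″ = 8.9767 pc.
v_t = 4.740 μ d = 4.740 × 0.6843 × 8.9767 = 29.117 km/s.
v = √(v_r² + v_t²) = √(55.08² + 29.117²) = √3881.61 = 62.303 km/s.

62.3 km/s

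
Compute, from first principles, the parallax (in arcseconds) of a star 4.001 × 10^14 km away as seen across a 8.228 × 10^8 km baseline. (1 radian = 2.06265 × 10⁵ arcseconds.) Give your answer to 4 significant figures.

θ ≈ B/d = (8.228 × 10^8) / (4.001 × 10^14) = 2.0565 × 10^-6 rad.
In arcseconds: 2.0565 × 10^-6 × 206265 = 0.42418″.

0.4242 arcsec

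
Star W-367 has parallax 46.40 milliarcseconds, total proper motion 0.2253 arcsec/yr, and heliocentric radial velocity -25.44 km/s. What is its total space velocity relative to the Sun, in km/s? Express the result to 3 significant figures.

34.3 km/s

d = 1/p = 1/0.04640″ = 21.552 pc.
v_t = 4.740 μ d = 4.740 × 0.2253 × 21.552 = 23.016 km/s.
v = √(v_r² + v_t²) = √((-25.44)² + 23.016²) = √1176.93 = 34.306 km/s.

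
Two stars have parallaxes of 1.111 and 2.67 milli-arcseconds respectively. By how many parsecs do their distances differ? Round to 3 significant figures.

526 pc

d_A = 1/0.001111″ = 900.09 pc; d_B = 1/0.002670″ = 374.53 pc.
|d_B − d_A| = |374.53 − 900.09| = 525.56 pc.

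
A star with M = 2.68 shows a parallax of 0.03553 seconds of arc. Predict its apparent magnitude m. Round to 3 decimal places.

m = 4.927

d = 1/p = 1/0.03553″ = 28.145 pc.
m − M = 5 log₁₀ d − 5 = 5 log₁₀(28.145) − 5 = 7.2470 − 5 = 2.2470.
m = M + (m − M) = 2.68 + 2.2470 = 4.927.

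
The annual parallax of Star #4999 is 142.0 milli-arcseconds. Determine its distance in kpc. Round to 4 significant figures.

p = 142.0 milli-arcseconds = 0.1420 arcsec.
d = 1/p = 1/0.1420 = 7.0423 pc.
= 0.0070423 kpc.

0.007042 kpc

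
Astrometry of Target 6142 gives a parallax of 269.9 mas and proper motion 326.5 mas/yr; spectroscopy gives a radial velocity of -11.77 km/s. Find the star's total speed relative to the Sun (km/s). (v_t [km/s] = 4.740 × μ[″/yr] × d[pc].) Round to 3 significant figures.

d = 1/p = 1/0.2699″ = 3.7051 pc.
μ = 326.5 mas/yr = 0.3265 ″/yr.
v_t = 4.740 μ d = 4.740 × 0.3265 × 3.7051 = 5.734 km/s.
v = √(v_r² + v_t²) = √((-11.77)² + 5.734²) = √171.412 = 13.092 km/s.

13.1 km/s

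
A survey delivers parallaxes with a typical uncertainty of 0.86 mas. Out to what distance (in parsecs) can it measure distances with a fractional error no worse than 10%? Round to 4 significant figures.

116.3 pc

σ_d/d = σ_p/p, so the condition is σ_p/p ≤ 0.10, i.e. p ≥ σ_p/0.10.
p_min = 0.86/0.10 = 8.6 mas = 0.0086 arcsec.
d_max = 1/p_min = 1/0.0086 = 116.28 pc.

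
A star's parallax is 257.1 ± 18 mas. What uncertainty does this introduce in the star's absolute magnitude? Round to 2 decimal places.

σ_M = 0.15 mag

M = m − 5 log₁₀ d + 5 = m + 5 log₁₀ p + 5, so ∂M/∂p = 5/(p ln 10).
σ_M = (5/ln 10) · (σ_p/p) = 2.1715 × 18/257.1 = 2.1715 × 0.070012 = 0.15203.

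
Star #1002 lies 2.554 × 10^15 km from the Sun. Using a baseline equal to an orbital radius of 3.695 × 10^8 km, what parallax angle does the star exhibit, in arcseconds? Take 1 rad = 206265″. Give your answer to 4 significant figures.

θ ≈ B/d = (3.695 × 10^8) / (2.554 × 10^15) = 1.4468 × 10^-7 rad.
In arcseconds: 1.4468 × 10^-7 × 206265 = 0.029842″.

0.02984 arcsec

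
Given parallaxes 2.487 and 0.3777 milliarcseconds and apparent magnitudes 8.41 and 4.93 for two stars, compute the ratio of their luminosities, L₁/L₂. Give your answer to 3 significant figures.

L₁/L₂ = 0.000935

d₁ = 1/p₁ = 1/0.002487″ = 402.09 pc; d₂ = 1/p₂ = 1/0.0003777″ = 2647.6 pc.
M₁ = m₁ − 5 log₁₀ d₁ + 5 = 8.41 − 13.0216 + 5 = 0.3884.
M₂ = 4.93 − 17.1143 + 5 = -7.1843.
L₁/L₂ = 10^(0.4(M₂ − M₁)) = 10^(0.4 × (-7.5727)) = 10^(-3.02908) = 0.00093523.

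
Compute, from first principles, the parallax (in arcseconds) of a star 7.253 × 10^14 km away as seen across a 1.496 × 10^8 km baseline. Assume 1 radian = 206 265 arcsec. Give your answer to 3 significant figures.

0.0425 arcsec

θ ≈ B/d = (1.496 × 10^8) / (7.253 × 10^14) = 2.0626 × 10^-7 rad.
In arcseconds: 2.0626 × 10^-7 × 206265 = 0.042544″.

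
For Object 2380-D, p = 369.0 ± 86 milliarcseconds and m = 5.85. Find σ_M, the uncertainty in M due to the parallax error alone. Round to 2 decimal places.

σ_M = 0.51 mag

M = m − 5 log₁₀ d + 5 = m + 5 log₁₀ p + 5, so ∂M/∂p = 5/(p ln 10).
σ_M = (5/ln 10) · (σ_p/p) = 2.1715 × 86/369.0 = 2.1715 × 0.23306 = 0.50609.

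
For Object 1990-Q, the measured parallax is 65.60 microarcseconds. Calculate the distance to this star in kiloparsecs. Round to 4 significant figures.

15.24 kpc

p = 65.60 microarcseconds = 0.00006560 arcsec.
d = 1/p = 1/0.00006560 = 15244 pc.
= 15.244 kpc.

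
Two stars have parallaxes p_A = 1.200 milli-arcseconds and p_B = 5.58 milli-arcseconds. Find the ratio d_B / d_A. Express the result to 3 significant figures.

0.215

Since d = 1/p, d_B/d_A = p_A/p_B.
= 1.200 / 5.58 = 0.21505.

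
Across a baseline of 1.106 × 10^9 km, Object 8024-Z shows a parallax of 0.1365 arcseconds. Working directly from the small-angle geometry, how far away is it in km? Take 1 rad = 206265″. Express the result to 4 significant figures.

1.671 × 10^15 km

θ = 0.1365″ = 0.1365/206265 = 6.6177 × 10^-7 rad.
d = B/θ = (1.106 × 10^9) / (6.6177 × 10^-7) = 1.6713 × 10^15 km.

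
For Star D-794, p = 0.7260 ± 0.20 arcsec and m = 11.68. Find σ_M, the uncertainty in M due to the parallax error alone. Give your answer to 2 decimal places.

σ_M = 0.60 mag

M = m − 5 log₁₀ d + 5 = m + 5 log₁₀ p + 5, so ∂M/∂p = 5/(p ln 10).
σ_M = (5/ln 10) · (σ_p/p) = 2.1715 × 0.20/0.7260 = 2.1715 × 0.27548 = 0.5982.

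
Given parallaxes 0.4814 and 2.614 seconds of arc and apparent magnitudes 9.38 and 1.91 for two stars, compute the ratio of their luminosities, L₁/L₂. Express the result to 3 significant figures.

L₁/L₂ = 0.0303

d₁ = 1/p₁ = 1/0.4814″ = 2.0773 pc; d₂ = 1/p₂ = 1/2.614″ = 0.38256 pc.
M₁ = m₁ − 5 log₁₀ d₁ + 5 = 9.38 − 1.5875 + 5 = 12.7925.
M₂ = 1.91 − (-2.0865) + 5 = 8.9965.
L₁/L₂ = 10^(0.4(M₂ − M₁)) = 10^(0.4 × (-3.7960)) = 10^(-1.51840) = 0.030311.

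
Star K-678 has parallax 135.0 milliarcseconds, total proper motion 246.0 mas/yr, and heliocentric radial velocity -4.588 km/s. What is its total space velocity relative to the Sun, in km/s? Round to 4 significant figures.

d = 1/p = 1/0.1350″ = 7.4074 pc.
μ = 246.0 mas/yr = 0.2460 ″/yr.
v_t = 4.740 μ d = 4.740 × 0.2460 × 7.4074 = 8.6373 km/s.
v = √(v_r² + v_t²) = √((-4.588)² + 8.6373²) = √95.6527 = 9.7802 km/s.

9.780 km/s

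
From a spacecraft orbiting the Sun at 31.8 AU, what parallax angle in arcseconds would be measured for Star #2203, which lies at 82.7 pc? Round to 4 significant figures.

p (arcsec) = B (AU) / d (pc).
p = 31.8 / 82.7 = 0.38452 arcsec.

0.3845 arcsec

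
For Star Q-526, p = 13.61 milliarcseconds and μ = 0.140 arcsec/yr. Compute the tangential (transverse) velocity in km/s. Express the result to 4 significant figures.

d = 1/p = 1/0.01361″ = 73.475 pc.
v_t = 4.74 × μ × d = 4.74 × 0.140 × 73.475 = 48.758 km/s.

48.76 km/s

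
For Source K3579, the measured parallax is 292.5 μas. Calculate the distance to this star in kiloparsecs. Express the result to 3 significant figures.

3.42 kpc

p = 292.5 μas = 0.0002925 arcsec.
d = 1/p = 1/0.0002925 = 3418.8 pc.
= 3.4188 kpc.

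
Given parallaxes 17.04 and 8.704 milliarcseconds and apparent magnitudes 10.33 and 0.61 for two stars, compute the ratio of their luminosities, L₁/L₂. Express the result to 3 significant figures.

L₁/L₂ = 3.38 × 10^-5

d₁ = 1/p₁ = 1/0.01704″ = 58.685 pc; d₂ = 1/p₂ = 1/0.008704″ = 114.89 pc.
M₁ = m₁ − 5 log₁₀ d₁ + 5 = 10.33 − 8.8426 + 5 = 6.4874.
M₂ = 0.61 − 10.3014 + 5 = -4.6914.
L₁/L₂ = 10^(0.4(M₂ − M₁)) = 10^(0.4 × (-11.1788)) = 10^(-4.47152) = 0.000033766.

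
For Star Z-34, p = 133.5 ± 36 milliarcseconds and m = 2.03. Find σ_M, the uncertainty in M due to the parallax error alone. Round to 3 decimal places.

σ_M = 0.586 mag

M = m − 5 log₁₀ d + 5 = m + 5 log₁₀ p + 5, so ∂M/∂p = 5/(p ln 10).
σ_M = (5/ln 10) · (σ_p/p) = 2.1715 × 36/133.5 = 2.1715 × 0.26966 = 0.58557.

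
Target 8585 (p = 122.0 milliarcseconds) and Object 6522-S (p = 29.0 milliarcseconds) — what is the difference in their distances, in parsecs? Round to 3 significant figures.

26.3 pc

d_A = 1/0.1220″ = 8.1967 pc; d_B = 1/0.02900″ = 34.483 pc.
|d_B − d_A| = |34.483 − 8.1967| = 26.286 pc.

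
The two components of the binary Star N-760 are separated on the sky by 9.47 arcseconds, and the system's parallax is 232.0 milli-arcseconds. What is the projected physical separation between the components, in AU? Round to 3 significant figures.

d = 1/p = 1/0.2320″ = 4.3103 pc.
At distance d (pc), an angle of θ arcsec spans θ·d AU: s = 9.47 × 4.3103 = 40.819 AU.

40.8 AU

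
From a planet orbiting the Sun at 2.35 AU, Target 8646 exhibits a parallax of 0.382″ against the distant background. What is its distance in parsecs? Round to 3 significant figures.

6.15 pc

With baseline B (in AU) and parallax p (in arcsec), d = B/p parsecs.
d = 2.35 / 0.382 = 6.1518 pc.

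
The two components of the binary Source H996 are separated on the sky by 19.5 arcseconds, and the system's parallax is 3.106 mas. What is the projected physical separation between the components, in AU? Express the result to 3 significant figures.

6280 AU

d = 1/p = 1/0.003106″ = 321.96 pc.
At distance d (pc), an angle of θ arcsec spans θ·d AU: s = 19.5 × 321.96 = 6278.2 AU.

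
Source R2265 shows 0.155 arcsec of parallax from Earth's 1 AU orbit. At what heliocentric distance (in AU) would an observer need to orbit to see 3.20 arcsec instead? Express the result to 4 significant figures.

Parallax scales linearly with baseline: p ∝ B, so B = p_target / p_Earth × 1 AU.
B = 3.20 / 0.155 = 20.645 AU.

20.65 AU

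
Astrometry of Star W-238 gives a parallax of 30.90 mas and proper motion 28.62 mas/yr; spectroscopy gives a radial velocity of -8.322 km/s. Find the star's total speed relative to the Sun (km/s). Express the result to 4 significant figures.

d = 1/p = 1/0.03090″ = 32.362 pc.
μ = 28.62 mas/yr = 0.02862 ″/yr.
v_t = 4.740 μ d = 4.740 × 0.02862 × 32.362 = 4.3902 km/s.
v = √(v_r² + v_t²) = √((-8.322)² + 4.3902²) = √88.5295 = 9.409 km/s.

9.409 km/s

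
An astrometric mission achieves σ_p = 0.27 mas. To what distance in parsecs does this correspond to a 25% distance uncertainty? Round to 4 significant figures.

σ_d/d = σ_p/p, so the condition is σ_p/p ≤ 0.25, i.e. p ≥ σ_p/0.25.
p_min = 0.27/0.25 = 1.08 mas = 0.00108 arcsec.
d_max = 1/p_min = 1/0.00108 = 925.93 pc.

925.9 pc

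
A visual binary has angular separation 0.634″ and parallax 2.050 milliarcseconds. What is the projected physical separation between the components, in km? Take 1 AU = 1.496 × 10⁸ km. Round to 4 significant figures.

d = 1/p = 1/0.002050″ = 487.8 pc.
At distance d (pc), an angle of θ arcsec spans θ·d AU: s = 0.634 × 487.8 = 309.27 AU.
= 309.27 × 1.496 × 10⁸ km = 4.6267 × 10^10 km.

4.627 × 10^10 km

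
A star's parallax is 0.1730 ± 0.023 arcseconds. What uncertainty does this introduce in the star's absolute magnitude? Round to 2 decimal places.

M = m − 5 log₁₀ d + 5 = m + 5 log₁₀ p + 5, so ∂M/∂p = 5/(p ln 10).
σ_M = (5/ln 10) · (σ_p/p) = 2.1715 × 0.023/0.1730 = 2.1715 × 0.13295 = 0.2887.

σ_M = 0.29 mag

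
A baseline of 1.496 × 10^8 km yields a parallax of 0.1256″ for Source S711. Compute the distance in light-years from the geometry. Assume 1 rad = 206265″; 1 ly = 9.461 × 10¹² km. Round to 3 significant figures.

θ = 0.1256″ = 0.1256/206265 = 6.0893 × 10^-7 rad.
d = B/θ = (1.496 × 10^8) / (6.0893 × 10^-7) = 2.4568 × 10^14 km = (2.4568 × 10^14) / (9.461 × 10^12) ly = 25.968 ly.

26.0 ly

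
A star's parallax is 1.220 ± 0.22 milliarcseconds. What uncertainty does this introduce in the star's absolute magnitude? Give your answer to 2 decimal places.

σ_M = 0.39 mag

M = m − 5 log₁₀ d + 5 = m + 5 log₁₀ p + 5, so ∂M/∂p = 5/(p ln 10).
σ_M = (5/ln 10) · (σ_p/p) = 2.1715 × 0.22/1.220 = 2.1715 × 0.18033 = 0.39159.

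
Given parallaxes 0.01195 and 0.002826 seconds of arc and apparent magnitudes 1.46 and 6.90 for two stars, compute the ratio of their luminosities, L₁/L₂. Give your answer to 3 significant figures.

d₁ = 1/p₁ = 1/0.01195″ = 83.682 pc; d₂ = 1/p₂ = 1/0.002826″ = 353.86 pc.
M₁ = m₁ − 5 log₁₀ d₁ + 5 = 1.46 − 9.6132 + 5 = -3.1532.
M₂ = 6.90 − 12.7442 + 5 = -0.8442.
L₁/L₂ = 10^(0.4(M₂ − M₁)) = 10^(0.4 × 2.3090) = 10^0.92360 = 8.3869.

L₁/L₂ = 8.39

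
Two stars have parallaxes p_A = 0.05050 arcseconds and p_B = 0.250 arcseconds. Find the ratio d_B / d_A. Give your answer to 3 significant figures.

Since d = 1/p, d_B/d_A = p_A/p_B.
= 0.05050 / 0.250 = 0.202.

0.202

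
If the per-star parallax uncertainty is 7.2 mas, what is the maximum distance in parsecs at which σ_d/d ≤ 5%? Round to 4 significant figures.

6.944 pc

σ_d/d = σ_p/p, so the condition is σ_p/p ≤ 0.05, i.e. p ≥ σ_p/0.05.
p_min = 7.2/0.05 = 144 mas = 0.144 arcsec.
d_max = 1/p_min = 1/0.144 = 6.9444 pc.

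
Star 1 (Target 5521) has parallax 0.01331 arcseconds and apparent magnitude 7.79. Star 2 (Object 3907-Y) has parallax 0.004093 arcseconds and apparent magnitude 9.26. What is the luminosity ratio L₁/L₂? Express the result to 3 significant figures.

L₁/L₂ = 0.366

d₁ = 1/p₁ = 1/0.01331″ = 75.131 pc; d₂ = 1/p₂ = 1/0.004093″ = 244.32 pc.
M₁ = m₁ − 5 log₁₀ d₁ + 5 = 7.79 − 9.3791 + 5 = 3.4109.
M₂ = 9.26 − 11.9398 + 5 = 2.3202.
L₁/L₂ = 10^(0.4(M₂ − M₁)) = 10^(0.4 × (-1.0907)) = 10^(-0.43628) = 0.3662.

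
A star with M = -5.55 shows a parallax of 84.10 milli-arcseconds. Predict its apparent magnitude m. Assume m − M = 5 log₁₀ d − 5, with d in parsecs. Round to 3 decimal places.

m = -5.174

d = 1/p = 1/0.08410″ = 11.891 pc.
m − M = 5 log₁₀ d − 5 = 5 log₁₀(11.891) − 5 = 5.3761 − 5 = 0.3761.
m = M + (m − M) = -5.55 + 0.3761 = -5.174.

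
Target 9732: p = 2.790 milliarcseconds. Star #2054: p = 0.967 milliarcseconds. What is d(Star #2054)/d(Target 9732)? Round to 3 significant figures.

2.89

Since d = 1/p, d_B/d_A = p_A/p_B.
= 2.790 / 0.967 = 2.8852.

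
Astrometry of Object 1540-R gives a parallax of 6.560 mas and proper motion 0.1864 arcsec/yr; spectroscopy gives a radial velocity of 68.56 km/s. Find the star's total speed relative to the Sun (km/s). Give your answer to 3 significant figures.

151 km/s

d = 1/p = 1/0.006560″ = 152.44 pc.
v_t = 4.740 μ d = 4.740 × 0.1864 × 152.44 = 134.69 km/s.
v = √(v_r² + v_t²) = √(68.56² + 134.69²) = √22841.9 = 151.14 km/s.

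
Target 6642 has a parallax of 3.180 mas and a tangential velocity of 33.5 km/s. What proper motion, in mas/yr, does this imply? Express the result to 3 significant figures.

d = 1/p = 1/0.003180″ = 314.47 pc.
μ = v_t / (4.74 d) = 33.5 / (4.74 × 314.47) = 33.5 / 1490.6 = 0.022474 ″/yr = 22.474 mas/yr.

22.5 mas/yr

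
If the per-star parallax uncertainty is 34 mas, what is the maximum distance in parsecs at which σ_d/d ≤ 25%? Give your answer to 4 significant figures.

7.353 pc

σ_d/d = σ_p/p, so the condition is σ_p/p ≤ 0.25, i.e. p ≥ σ_p/0.25.
p_min = 34/0.25 = 136 mas = 0.136 arcsec.
d_max = 1/p_min = 1/0.136 = 7.3529 pc.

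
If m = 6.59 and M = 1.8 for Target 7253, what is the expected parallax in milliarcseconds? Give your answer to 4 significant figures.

11.02 mas

m − M = 6.59 − 1.8 = 4.79.
d = 10^((m−M)/5 + 1) = 10^1.958 = 90.782 pc.
p = 1/d = 1/90.782 = 0.011015 arcsec = 11.015 mas.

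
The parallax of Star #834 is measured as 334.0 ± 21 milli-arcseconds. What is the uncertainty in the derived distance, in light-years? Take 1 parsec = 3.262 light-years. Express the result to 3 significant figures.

0.614 ly

d = 1/p, so σ_d = σ_p / p².
σ_d = 0.0210 / (0.3340)² = 0.0210 / 0.11156 = 0.18824 pc = 0.18824 × 3.262 ly = 0.61404 ly.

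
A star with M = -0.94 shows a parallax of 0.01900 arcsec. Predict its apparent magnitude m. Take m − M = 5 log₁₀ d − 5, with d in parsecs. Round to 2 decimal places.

m = 2.67

d = 1/p = 1/0.01900″ = 52.632 pc.
m − M = 5 log₁₀ d − 5 = 5 log₁₀(52.632) − 5 = 8.6062 − 5 = 3.6062.
m = M + (m − M) = -0.94 + 3.6062 = 2.67.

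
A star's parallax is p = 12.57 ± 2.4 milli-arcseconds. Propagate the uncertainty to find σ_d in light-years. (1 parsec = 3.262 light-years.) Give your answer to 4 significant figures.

d = 1/p, so σ_d = σ_p / p².
σ_d = 0.00240 / (0.01257)² = 0.00240 / 0.000158 = 15.19 pc = 15.19 × 3.262 ly = 49.55 ly.

49.55 ly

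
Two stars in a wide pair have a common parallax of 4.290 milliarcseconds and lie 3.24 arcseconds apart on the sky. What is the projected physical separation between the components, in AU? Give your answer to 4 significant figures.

755.2 AU

d = 1/p = 1/0.004290″ = 233.1 pc.
At distance d (pc), an angle of θ arcsec spans θ·d AU: s = 3.24 × 233.1 = 755.24 AU.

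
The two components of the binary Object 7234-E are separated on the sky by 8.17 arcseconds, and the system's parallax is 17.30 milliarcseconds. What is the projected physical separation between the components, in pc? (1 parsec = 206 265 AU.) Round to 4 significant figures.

0.002290 pc

d = 1/p = 1/0.01730″ = 57.803 pc.
At distance d (pc), an angle of θ arcsec spans θ·d AU: s = 8.17 × 57.803 = 472.25 AU.
= 472.25 / 206265 = 0.0022895 pc.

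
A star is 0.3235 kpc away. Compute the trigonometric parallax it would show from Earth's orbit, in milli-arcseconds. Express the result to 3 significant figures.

3.09 mas

d = 0.3235 kpc = 323.5 pc.
p = 1/d = 1/323.5 = 0.0030912 arcsec.
= 0.0030912 × 1000 = 3.0912 mas.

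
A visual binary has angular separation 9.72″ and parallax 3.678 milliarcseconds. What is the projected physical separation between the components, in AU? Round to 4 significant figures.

2643 AU

d = 1/p = 1/0.003678″ = 271.89 pc.
At distance d (pc), an angle of θ arcsec spans θ·d AU: s = 9.72 × 271.89 = 2642.8 AU.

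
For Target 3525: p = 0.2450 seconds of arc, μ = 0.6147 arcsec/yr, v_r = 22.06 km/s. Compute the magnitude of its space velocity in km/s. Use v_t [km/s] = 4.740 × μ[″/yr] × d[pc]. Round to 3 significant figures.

25.1 km/s

d = 1/p = 1/0.2450″ = 4.0816 pc.
v_t = 4.740 μ d = 4.740 × 0.6147 × 4.0816 = 11.892 km/s.
v = √(v_r² + v_t²) = √(22.06² + 11.892²) = √628.063 = 25.061 km/s.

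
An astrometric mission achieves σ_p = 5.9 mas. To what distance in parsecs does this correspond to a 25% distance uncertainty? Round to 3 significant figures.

σ_d/d = σ_p/p, so the condition is σ_p/p ≤ 0.25, i.e. p ≥ σ_p/0.25.
p_min = 5.9/0.25 = 23.6 mas = 0.0236 arcsec.
d_max = 1/p_min = 1/0.0236 = 42.373 pc.

42.4 pc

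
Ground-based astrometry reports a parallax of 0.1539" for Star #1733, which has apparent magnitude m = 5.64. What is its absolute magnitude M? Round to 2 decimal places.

M = 6.58

d = 1/p = 1/0.1539″ = 6.4977 pc.
m − M = 5 log₁₀(6.4977) − 5 = 4.0638 − 5 = -0.9362.
M = m − (m − M) = 5.64 − (-0.9362) = 6.58.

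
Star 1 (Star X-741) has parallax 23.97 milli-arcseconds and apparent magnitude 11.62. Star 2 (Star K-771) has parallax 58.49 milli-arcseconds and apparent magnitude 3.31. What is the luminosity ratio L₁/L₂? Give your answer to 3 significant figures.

L₁/L₂ = 0.00282

d₁ = 1/p₁ = 1/0.02397″ = 41.719 pc; d₂ = 1/p₂ = 1/0.05849″ = 17.097 pc.
M₁ = m₁ − 5 log₁₀ d₁ + 5 = 11.62 − 8.1017 + 5 = 8.5183.
M₂ = 3.31 − 6.1646 + 5 = 2.1454.
L₁/L₂ = 10^(0.4(M₂ − M₁)) = 10^(0.4 × (-6.3729)) = 10^(-2.54916) = 0.0028238.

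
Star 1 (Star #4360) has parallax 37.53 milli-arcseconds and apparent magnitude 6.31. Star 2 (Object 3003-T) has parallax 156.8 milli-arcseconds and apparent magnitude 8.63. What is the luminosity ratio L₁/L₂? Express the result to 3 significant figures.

L₁/L₂ = 148

d₁ = 1/p₁ = 1/0.03753″ = 26.645 pc; d₂ = 1/p₂ = 1/0.1568″ = 6.3776 pc.
M₁ = m₁ − 5 log₁₀ d₁ + 5 = 6.31 − 7.1281 + 5 = 4.1819.
M₂ = 8.63 − 4.0233 + 5 = 9.6067.
L₁/L₂ = 10^(0.4(M₂ − M₁)) = 10^(0.4 × 5.4248) = 10^2.16992 = 147.88.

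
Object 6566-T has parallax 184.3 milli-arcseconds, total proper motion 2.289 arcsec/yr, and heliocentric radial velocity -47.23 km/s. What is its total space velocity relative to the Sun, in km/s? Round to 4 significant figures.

75.47 km/s

d = 1/p = 1/0.1843″ = 5.4259 pc.
v_t = 4.740 μ d = 4.740 × 2.289 × 5.4259 = 58.87 km/s.
v = √(v_r² + v_t²) = √((-47.23)² + 58.87²) = √5696.35 = 75.474 km/s.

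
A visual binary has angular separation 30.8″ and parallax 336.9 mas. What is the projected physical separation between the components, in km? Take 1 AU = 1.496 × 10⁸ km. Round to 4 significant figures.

d = 1/p = 1/0.3369″ = 2.9682 pc.
At distance d (pc), an angle of θ arcsec spans θ·d AU: s = 30.8 × 2.9682 = 91.421 AU.
= 91.421 × 1.496 × 10⁸ km = 1.3677 × 10^10 km.

1.368 × 10^10 km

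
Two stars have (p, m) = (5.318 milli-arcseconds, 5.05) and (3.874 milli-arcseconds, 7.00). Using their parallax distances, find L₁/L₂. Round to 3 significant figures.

L₁/L₂ = 3.20

d₁ = 1/p₁ = 1/0.005318″ = 188.04 pc; d₂ = 1/p₂ = 1/0.003874″ = 258.13 pc.
M₁ = m₁ − 5 log₁₀ d₁ + 5 = 5.05 − 11.3713 + 5 = -1.3213.
M₂ = 7.00 − 12.0592 + 5 = -0.0592.
L₁/L₂ = 10^(0.4(M₂ − M₁)) = 10^(0.4 × 1.2621) = 10^0.50484 = 3.1977.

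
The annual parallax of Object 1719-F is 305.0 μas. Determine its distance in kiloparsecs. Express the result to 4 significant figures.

p = 305.0 μas = 0.0003050 arcsec.
d = 1/p = 1/0.0003050 = 3278.7 pc.
= 3.2787 kpc.

3.279 kpc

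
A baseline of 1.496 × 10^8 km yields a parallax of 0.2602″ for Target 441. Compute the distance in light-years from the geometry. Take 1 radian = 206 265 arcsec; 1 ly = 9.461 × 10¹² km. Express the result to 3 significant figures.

12.5 ly

θ = 0.2602″ = 0.2602/206265 = 1.2615 × 10^-6 rad.
d = B/θ = (1.496 × 10^8) / (1.2615 × 10^-6) = 1.1859 × 10^14 km = (1.1859 × 10^14) / (9.461 × 10^12) ly = 12.535 ly.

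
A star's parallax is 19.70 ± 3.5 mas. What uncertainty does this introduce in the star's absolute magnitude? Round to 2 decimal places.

M = m − 5 log₁₀ d + 5 = m + 5 log₁₀ p + 5, so ∂M/∂p = 5/(p ln 10).
σ_M = (5/ln 10) · (σ_p/p) = 2.1715 × 3.5/19.70 = 2.1715 × 0.17766 = 0.38579.

σ_M = 0.39 mag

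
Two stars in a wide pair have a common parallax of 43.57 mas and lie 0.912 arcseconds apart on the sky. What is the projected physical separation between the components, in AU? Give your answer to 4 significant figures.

20.93 AU

d = 1/p = 1/0.04357″ = 22.952 pc.
At distance d (pc), an angle of θ arcsec spans θ·d AU: s = 0.912 × 22.952 = 20.932 AU.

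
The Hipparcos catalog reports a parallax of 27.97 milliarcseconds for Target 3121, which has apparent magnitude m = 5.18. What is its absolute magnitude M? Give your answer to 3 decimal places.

d = 1/p = 1/0.02797″ = 35.753 pc.
m − M = 5 log₁₀(35.753) − 5 = 7.7666 − 5 = 2.7666.
M = m − (m − M) = 5.18 − 2.7666 = 2.413.

M = 2.413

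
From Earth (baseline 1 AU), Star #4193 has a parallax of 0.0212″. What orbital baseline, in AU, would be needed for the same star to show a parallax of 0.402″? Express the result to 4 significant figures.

18.96 AU

Parallax scales linearly with baseline: p ∝ B, so B = p_target / p_Earth × 1 AU.
B = 0.402 / 0.0212 = 18.962 AU.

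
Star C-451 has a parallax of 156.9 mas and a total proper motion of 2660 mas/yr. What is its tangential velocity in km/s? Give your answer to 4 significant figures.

80.36 km/s

d = 1/p = 1/0.1569″ = 6.3735 pc.
μ = 2660 mas/yr = 2.66 ″/yr.
v_t = 4.74 × μ × d = 4.74 × 2.66 × 6.3735 = 80.36 km/s.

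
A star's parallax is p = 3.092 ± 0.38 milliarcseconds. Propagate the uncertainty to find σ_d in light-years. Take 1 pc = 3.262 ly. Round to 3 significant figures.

d = 1/p, so σ_d = σ_p / p².
σ_d = 0.000380 / (0.003092)² = 0.000380 / 0.0000095605 = 39.747 pc = 39.747 × 3.262 ly = 129.65 ly.

130 ly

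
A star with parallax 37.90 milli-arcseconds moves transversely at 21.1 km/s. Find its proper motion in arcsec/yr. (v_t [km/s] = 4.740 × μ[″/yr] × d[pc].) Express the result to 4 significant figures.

d = 1/p = 1/0.03790″ = 26.385 pc.
μ = v_t / (4.74 d) = 21.1 / (4.74 × 26.385) = 21.1 / 125.06 = 0.16872 ″/yr.

0.1687 arcsec/yr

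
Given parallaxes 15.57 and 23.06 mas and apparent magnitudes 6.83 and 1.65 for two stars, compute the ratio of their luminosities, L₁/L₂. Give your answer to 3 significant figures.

L₁/L₂ = 0.0186

d₁ = 1/p₁ = 1/0.01557″ = 64.226 pc; d₂ = 1/p₂ = 1/0.02306″ = 43.365 pc.
M₁ = m₁ − 5 log₁₀ d₁ + 5 = 6.83 − 9.0386 + 5 = 2.7914.
M₂ = 1.65 − 8.1857 + 5 = -1.5357.
L₁/L₂ = 10^(0.4(M₂ − M₁)) = 10^(0.4 × (-4.3271)) = 10^(-1.73084) = 0.018585.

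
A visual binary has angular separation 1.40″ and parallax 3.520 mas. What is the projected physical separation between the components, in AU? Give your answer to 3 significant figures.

d = 1/p = 1/0.003520″ = 284.09 pc.
At distance d (pc), an angle of θ arcsec spans θ·d AU: s = 1.40 × 284.09 = 397.73 AU.

398 AU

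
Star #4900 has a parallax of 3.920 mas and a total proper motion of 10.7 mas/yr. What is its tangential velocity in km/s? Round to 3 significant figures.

d = 1/p = 1/0.003920″ = 255.1 pc.
μ = 10.7 mas/yr = 0.0107 ″/yr.
v_t = 4.74 × μ × d = 4.74 × 0.0107 × 255.1 = 12.938 km/s.

12.9 km/s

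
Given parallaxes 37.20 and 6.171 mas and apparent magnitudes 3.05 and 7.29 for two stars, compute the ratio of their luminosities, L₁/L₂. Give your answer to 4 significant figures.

L₁/L₂ = 1.367

d₁ = 1/p₁ = 1/0.03720″ = 26.882 pc; d₂ = 1/p₂ = 1/0.006171″ = 162.05 pc.
M₁ = m₁ − 5 log₁₀ d₁ + 5 = 3.05 − 7.1473 + 5 = 0.9027.
M₂ = 7.29 − 11.0482 + 5 = 1.2418.
L₁/L₂ = 10^(0.4(M₂ − M₁)) = 10^(0.4 × 0.3391) = 10^0.13564 = 1.3666.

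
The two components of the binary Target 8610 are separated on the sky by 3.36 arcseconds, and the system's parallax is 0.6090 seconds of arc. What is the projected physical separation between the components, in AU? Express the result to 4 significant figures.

d = 1/p = 1/0.6090″ = 1.642 pc.
At distance d (pc), an angle of θ arcsec spans θ·d AU: s = 3.36 × 1.642 = 5.5171 AU.

5.517 AU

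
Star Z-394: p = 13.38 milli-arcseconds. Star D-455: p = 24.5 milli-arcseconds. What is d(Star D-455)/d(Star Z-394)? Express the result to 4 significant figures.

Since d = 1/p, d_B/d_A = p_A/p_B.
= 13.38 / 24.5 = 0.54612.

0.5461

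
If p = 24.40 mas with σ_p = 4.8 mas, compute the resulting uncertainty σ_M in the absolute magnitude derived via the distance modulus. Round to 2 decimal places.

σ_M = 0.43 mag

M = m − 5 log₁₀ d + 5 = m + 5 log₁₀ p + 5, so ∂M/∂p = 5/(p ln 10).
σ_M = (5/ln 10) · (σ_p/p) = 2.1715 × 4.8/24.40 = 2.1715 × 0.19672 = 0.42718.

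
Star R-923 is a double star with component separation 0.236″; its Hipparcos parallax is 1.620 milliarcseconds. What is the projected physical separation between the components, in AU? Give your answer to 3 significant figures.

d = 1/p = 1/0.001620″ = 617.28 pc.
At distance d (pc), an angle of θ arcsec spans θ·d AU: s = 0.236 × 617.28 = 145.68 AU.

146 AU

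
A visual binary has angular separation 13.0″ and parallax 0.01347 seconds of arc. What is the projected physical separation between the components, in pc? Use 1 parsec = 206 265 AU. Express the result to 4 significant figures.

0.004679 pc

d = 1/p = 1/0.01347″ = 74.239 pc.
At distance d (pc), an angle of θ arcsec spans θ·d AU: s = 13.0 × 74.239 = 965.11 AU.
= 965.11 / 206265 = 0.0046790 pc.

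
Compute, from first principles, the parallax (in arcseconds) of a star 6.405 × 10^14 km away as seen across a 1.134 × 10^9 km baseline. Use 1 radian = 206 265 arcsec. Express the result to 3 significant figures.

θ ≈ B/d = (1.134 × 10^9) / (6.405 × 10^14) = 1.7705 × 10^-6 rad.
In arcseconds: 1.7705 × 10^-6 × 206265 = 0.36519″.

0.365 arcsec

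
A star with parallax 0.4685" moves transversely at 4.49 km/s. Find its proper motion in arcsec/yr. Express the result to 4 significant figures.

d = 1/p = 1/0.4685″ = 2.1345 pc.
μ = v_t / (4.74 d) = 4.49 / (4.74 × 2.1345) = 4.49 / 10.118 = 0.44376 ″/yr.

0.4438 arcsec/yr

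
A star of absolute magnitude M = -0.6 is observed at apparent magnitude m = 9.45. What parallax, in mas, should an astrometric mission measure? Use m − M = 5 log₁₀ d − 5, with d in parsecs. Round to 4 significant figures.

0.9772 mas

m − M = 9.45 − (-0.6) = 10.05.
d = 10^((m−M)/5 + 1) = 10^3.010 = 1023.3 pc.
p = 1/d = 1/1023.3 = 0.00097723 arcsec = 0.97723 mas.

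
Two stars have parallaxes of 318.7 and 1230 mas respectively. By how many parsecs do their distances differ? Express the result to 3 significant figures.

d_A = 1/0.3187″ = 3.1377 pc; d_B = 1/1.230″ = 0.81301 pc.
|d_B − d_A| = |0.81301 − 3.1377| = 2.3247 pc.

2.32 pc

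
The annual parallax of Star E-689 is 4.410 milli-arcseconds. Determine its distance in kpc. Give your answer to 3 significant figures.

0.227 kpc

p = 4.410 milli-arcseconds = 0.004410 arcsec.
d = 1/p = 1/0.004410 = 226.76 pc.
= 0.22676 kpc.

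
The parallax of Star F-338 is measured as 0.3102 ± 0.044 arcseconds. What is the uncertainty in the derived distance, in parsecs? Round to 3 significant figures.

0.457 pc

d = 1/p, so σ_d = σ_p / p².
σ_d = 0.0440 / (0.3102)² = 0.0440 / 0.096224 = 0.45727 pc.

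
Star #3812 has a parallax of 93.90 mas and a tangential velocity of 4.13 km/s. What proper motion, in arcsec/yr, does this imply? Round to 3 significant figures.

d = 1/p = 1/0.09390″ = 10.65 pc.
μ = v_t / (4.74 d) = 4.13 / (4.74 × 10.65) = 4.13 / 50.481 = 0.081813 ″/yr.

0.0818 arcsec/yr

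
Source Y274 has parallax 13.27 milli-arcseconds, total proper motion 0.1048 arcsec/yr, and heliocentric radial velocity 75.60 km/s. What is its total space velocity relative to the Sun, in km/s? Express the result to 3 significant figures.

84.4 km/s

d = 1/p = 1/0.01327″ = 75.358 pc.
v_t = 4.740 μ d = 4.740 × 0.1048 × 75.358 = 37.434 km/s.
v = √(v_r² + v_t²) = √(75.60² + 37.434²) = √7116.66 = 84.36 km/s.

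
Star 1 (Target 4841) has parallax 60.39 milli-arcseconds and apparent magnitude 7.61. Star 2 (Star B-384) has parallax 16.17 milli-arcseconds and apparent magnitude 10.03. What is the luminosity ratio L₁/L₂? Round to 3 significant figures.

d₁ = 1/p₁ = 1/0.06039″ = 16.559 pc; d₂ = 1/p₂ = 1/0.01617″ = 61.843 pc.
M₁ = m₁ − 5 log₁₀ d₁ + 5 = 7.61 − 6.0952 + 5 = 6.5148.
M₂ = 10.03 − 8.9565 + 5 = 6.0735.
L₁/L₂ = 10^(0.4(M₂ − M₁)) = 10^(0.4 × (-0.4413)) = 10^(-0.17652) = 0.66601.

L₁/L₂ = 0.666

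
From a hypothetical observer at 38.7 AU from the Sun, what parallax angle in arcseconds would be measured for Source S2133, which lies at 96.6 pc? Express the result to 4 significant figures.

p (arcsec) = B (AU) / d (pc).
p = 38.7 / 96.6 = 0.40062 arcsec.

0.4006 arcsec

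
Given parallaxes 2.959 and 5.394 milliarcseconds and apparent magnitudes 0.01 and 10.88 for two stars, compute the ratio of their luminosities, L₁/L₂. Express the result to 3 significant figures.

d₁ = 1/p₁ = 1/0.002959″ = 337.95 pc; d₂ = 1/p₂ = 1/0.005394″ = 185.39 pc.
M₁ = m₁ − 5 log₁₀ d₁ + 5 = 0.01 − 12.6443 + 5 = -7.6343.
M₂ = 10.88 − 11.3404 + 5 = 4.5396.
L₁/L₂ = 10^(0.4(M₂ − M₁)) = 10^(0.4 × 12.1739) = 10^4.86956 = 74056.

L₁/L₂ = 74100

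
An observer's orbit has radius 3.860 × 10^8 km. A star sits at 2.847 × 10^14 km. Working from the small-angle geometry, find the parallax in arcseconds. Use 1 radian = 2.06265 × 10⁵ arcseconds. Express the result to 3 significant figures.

0.280 arcsec

θ ≈ B/d = (3.860 × 10^8) / (2.847 × 10^14) = 1.3558 × 10^-6 rad.
In arcseconds: 1.3558 × 10^-6 × 206265 = 0.27965″.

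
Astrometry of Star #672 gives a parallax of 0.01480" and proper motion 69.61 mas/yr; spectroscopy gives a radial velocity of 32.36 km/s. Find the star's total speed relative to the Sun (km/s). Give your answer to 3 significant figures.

39.3 km/s

d = 1/p = 1/0.01480″ = 67.568 pc.
μ = 69.61 mas/yr = 0.06961 ″/yr.
v_t = 4.740 μ d = 4.740 × 0.06961 × 67.568 = 22.294 km/s.
v = √(v_r² + v_t²) = √(32.36² + 22.294²) = √1544.19 = 39.296 km/s.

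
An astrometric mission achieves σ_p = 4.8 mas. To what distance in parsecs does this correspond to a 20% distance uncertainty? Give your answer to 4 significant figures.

σ_d/d = σ_p/p, so the condition is σ_p/p ≤ 0.20, i.e. p ≥ σ_p/0.20.
p_min = 4.8/0.20 = 24 mas = 0.024 arcsec.
d_max = 1/p_min = 1/0.024 = 41.667 pc.

41.67 pc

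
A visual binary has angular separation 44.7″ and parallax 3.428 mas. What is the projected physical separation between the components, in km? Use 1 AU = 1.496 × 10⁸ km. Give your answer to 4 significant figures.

d = 1/p = 1/0.003428″ = 291.72 pc.
At distance d (pc), an angle of θ arcsec spans θ·d AU: s = 44.7 × 291.72 = 13040 AU.
= 13040 × 1.496 × 10⁸ km = 1.9508 × 10^12 km.

1.951 × 10^12 km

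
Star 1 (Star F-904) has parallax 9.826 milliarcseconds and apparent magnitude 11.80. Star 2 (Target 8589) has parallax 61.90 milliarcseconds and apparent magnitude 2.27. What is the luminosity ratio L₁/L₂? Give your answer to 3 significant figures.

d₁ = 1/p₁ = 1/0.009826″ = 101.77 pc; d₂ = 1/p₂ = 1/0.06190″ = 16.155 pc.
M₁ = m₁ − 5 log₁₀ d₁ + 5 = 11.80 − 10.0381 + 5 = 6.7619.
M₂ = 2.27 − 6.0415 + 5 = 1.2285.
L₁/L₂ = 10^(0.4(M₂ − M₁)) = 10^(0.4 × (-5.5334)) = 10^(-2.21336) = 0.0061184.

L₁/L₂ = 0.00612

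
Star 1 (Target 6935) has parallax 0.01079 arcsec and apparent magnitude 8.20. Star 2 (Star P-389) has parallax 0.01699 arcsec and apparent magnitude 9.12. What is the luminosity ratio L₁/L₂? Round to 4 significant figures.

d₁ = 1/p₁ = 1/0.01079″ = 92.678 pc; d₂ = 1/p₂ = 1/0.01699″ = 58.858 pc.
M₁ = m₁ − 5 log₁₀ d₁ + 5 = 8.20 − 9.8349 + 5 = 3.3651.
M₂ = 9.12 − 8.8490 + 5 = 5.2710.
L₁/L₂ = 10^(0.4(M₂ − M₁)) = 10^(0.4 × 1.9059) = 10^0.76236 = 5.7858.

L₁/L₂ = 5.786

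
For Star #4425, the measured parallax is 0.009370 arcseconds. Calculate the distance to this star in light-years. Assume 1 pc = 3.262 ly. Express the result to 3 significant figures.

d = 1/p = 1/0.009370 = 106.72 pc.
In light-years: 106.72 × 3.262 = 348.12 ly.

348 light years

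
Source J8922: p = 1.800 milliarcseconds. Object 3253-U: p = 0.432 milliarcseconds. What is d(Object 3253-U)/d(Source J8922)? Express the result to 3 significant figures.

Since d = 1/p, d_B/d_A = p_A/p_B.
= 1.800 / 0.432 = 4.1667.

4.17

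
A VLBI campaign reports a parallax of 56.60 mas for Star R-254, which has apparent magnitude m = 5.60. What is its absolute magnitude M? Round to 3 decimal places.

M = 4.364

d = 1/p = 1/0.05660″ = 17.668 pc.
m − M = 5 log₁₀(17.668) − 5 = 6.2359 − 5 = 1.2359.
M = m − (m − M) = 5.60 − 1.2359 = 4.364.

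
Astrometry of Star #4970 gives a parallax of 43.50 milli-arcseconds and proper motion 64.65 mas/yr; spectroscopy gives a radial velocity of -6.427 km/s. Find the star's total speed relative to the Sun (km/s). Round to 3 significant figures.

d = 1/p = 1/0.04350″ = 22.989 pc.
μ = 64.65 mas/yr = 0.06465 ″/yr.
v_t = 4.740 μ d = 4.740 × 0.06465 × 22.989 = 7.0448 km/s.
v = √(v_r² + v_t²) = √((-6.427)² + 7.0448²) = √90.9355 = 9.536 km/s.

9.54 km/s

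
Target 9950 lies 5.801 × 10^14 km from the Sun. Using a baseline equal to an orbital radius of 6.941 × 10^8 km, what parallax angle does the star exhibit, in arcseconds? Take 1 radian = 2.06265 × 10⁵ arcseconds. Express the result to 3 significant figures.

θ ≈ B/d = (6.941 × 10^8) / (5.801 × 10^14) = 1.1965 × 10^-6 rad.
In arcseconds: 1.1965 × 10^-6 × 206265 = 0.2468″.

0.247 arcsec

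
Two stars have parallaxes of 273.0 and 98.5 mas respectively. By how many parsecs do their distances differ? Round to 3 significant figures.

6.49 pc

d_A = 1/0.2730″ = 3.663 pc; d_B = 1/0.09850″ = 10.152 pc.
|d_B − d_A| = |10.152 − 3.663| = 6.489 pc.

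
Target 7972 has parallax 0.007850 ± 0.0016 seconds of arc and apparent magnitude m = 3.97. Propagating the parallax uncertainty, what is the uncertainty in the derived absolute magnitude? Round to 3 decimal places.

σ_M = 0.443 mag

M = m − 5 log₁₀ d + 5 = m + 5 log₁₀ p + 5, so ∂M/∂p = 5/(p ln 10).
σ_M = (5/ln 10) · (σ_p/p) = 2.1715 × 0.0016/0.007850 = 2.1715 × 0.20382 = 0.4426.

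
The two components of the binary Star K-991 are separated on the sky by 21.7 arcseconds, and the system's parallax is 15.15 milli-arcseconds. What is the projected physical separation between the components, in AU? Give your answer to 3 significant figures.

d = 1/p = 1/0.01515″ = 66.007 pc.
At distance d (pc), an angle of θ arcsec spans θ·d AU: s = 21.7 × 66.007 = 1432.4 AU.

1430 AU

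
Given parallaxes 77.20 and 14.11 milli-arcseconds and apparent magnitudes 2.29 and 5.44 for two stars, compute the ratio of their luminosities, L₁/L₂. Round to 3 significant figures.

d₁ = 1/p₁ = 1/0.07720″ = 12.953 pc; d₂ = 1/p₂ = 1/0.01411″ = 70.872 pc.
M₁ = m₁ − 5 log₁₀ d₁ + 5 = 2.29 − 5.5619 + 5 = 1.7281.
M₂ = 5.44 − 9.2524 + 5 = 1.1876.
L₁/L₂ = 10^(0.4(M₂ − M₁)) = 10^(0.4 × (-0.5405)) = 10^(-0.21620) = 0.60786.

L₁/L₂ = 0.608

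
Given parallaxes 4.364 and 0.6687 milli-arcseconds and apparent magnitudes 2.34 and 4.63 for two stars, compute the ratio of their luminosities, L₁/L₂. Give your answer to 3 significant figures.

L₁/L₂ = 0.194

d₁ = 1/p₁ = 1/0.004364″ = 229.15 pc; d₂ = 1/p₂ = 1/0.0006687″ = 1495.4 pc.
M₁ = m₁ − 5 log₁₀ d₁ + 5 = 2.34 − 11.8006 + 5 = -4.4606.
M₂ = 4.63 − 15.8738 + 5 = -6.2438.
L₁/L₂ = 10^(0.4(M₂ − M₁)) = 10^(0.4 × (-1.7832)) = 10^(-0.71328) = 0.19352.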